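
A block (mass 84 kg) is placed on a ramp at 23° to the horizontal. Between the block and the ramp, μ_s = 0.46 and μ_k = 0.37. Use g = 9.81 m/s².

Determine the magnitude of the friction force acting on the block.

Normal force: N = m g cos θ = 84 × 9.81 × cos 23° = 758.5 N.
For equilibrium along the incline, friction must balance the weight component: f = m g sin θ = 322 N up the slope.
Static friction can supply at most μ_s N = 348.9 N.
Since |322| ≤ 348.9 N, the block remains in static equilibrium and friction takes exactly the required value.

f ≈ 322 N (up the incline)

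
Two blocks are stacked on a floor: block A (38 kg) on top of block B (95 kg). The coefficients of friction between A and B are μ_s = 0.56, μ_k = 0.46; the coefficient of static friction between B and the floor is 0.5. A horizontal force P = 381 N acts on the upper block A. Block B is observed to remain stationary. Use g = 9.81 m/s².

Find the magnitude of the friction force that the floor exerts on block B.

f ≈ 171 N

Between the blocks, N₁ = m_A g = 372.8 N.
So the A–B interface can sustain at most μ_s N₁ = 208.8 N of static friction.
P = 381 N exceeds that limit, so A slips over B and the interface friction becomes kinetic: f₁ = μ_k N₁ = 0.46×372.8 = 171 N.
B experiences an equal 171 N forward from A (third law). B is in equilibrium, so the floor supplies f₂ = 171 N of static friction (limit μ_s(m_A+m_B)g = 652.4 N, not exceeded).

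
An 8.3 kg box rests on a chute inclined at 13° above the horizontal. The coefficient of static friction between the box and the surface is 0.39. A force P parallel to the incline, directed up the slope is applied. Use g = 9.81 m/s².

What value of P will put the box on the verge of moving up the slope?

P ≈ 49.3 N

At impending motion up the slope, friction acts down-slope at its limit: f = μ_s N.
P is parallel to the surface, so N = m g cos θ = 79.3 N.
Along the incline: P = m g sin θ + μ_s N = 18.3 + 0.39×79.3 = 49.3 N.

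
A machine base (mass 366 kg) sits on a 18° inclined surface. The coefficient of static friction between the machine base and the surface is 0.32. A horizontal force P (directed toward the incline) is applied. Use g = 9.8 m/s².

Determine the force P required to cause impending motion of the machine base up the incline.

P ≈ 2580 N

At impending motion up the slope, friction acts down-slope at its limit: f = μ_s N.
Perpendicular to the incline: N = m g cos θ + P sin θ.
Along the incline: P cos θ = m g sin θ + μ_s N = m g sin θ + μ_s (m g cos θ + P sin θ).
Solving, P (cos θ − μ_s sin θ) = m g (sin θ + μ_s cos θ), so P = 366×9.8×(sin 18° + 0.32 cos 18°)/(cos 18° − 0.32 sin 18°) = 3590×0.6134/0.8522 = 2580 N.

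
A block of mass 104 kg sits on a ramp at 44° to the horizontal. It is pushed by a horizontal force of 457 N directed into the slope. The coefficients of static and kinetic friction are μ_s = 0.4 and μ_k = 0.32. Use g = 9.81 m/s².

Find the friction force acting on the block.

f ≈ 380 N (up the incline)

The horizontal push has a component P sin θ into the surface, so N = m g cos θ + P sin θ = 733.9 + 317.5 = 1051 N.
Parallel to the incline: P cos θ − m g sin θ = 328.7 − 708.7 = -380 N; the friction needed to balance this is 380 N acting up the slope.
The limit of static friction is μ_s N = 420.5 N.
|f_req| = 380 ≤ 420.5 N → the block is in equilibrium; friction equals the required value.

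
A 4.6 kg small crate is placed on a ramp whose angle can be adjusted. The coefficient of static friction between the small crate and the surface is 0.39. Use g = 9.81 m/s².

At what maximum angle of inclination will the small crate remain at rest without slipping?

θ_max ≈ 21.3°

At the slip threshold, m g sin θ = μ_s · m g cos θ, so tan θ = μ_s.
θ_max = arctan(0.39) = 21.3°.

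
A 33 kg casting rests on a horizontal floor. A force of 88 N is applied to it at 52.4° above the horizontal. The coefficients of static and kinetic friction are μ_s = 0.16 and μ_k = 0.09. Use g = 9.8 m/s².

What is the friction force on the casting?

Vertical equilibrium gives N = m g − P sin α = 253.7 N.
For equilibrium, f = P cos α = 88×cos 52.4° = 53.69 N.
The static-friction limit is μ_s N = 40.59 N.
53.69 > 40.59 N → the casting slides; f = μ_k N = 0.09×253.7 = 22.8 N.

f ≈ 22.8 N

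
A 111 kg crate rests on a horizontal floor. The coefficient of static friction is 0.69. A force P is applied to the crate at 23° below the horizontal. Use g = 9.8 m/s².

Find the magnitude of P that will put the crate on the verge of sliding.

P ≈ 1150 N

N = m g + P sin α (the push presses the crate into the horizontal floor).
At impending slip, P cos α = μ_s N = μ_s (m g + P sin α).
Solving: P (cos α − μ_s sin α) = μ_s m g → P = 0.69×1090/(cos 23° − 0.69 sin 23°) = 751/0.6509 = 1150 N.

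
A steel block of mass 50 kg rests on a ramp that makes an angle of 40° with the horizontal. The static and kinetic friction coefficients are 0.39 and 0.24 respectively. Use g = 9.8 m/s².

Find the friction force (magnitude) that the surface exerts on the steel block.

The normal reaction is N = m g cos θ = 375.4 N.
For equilibrium along the incline, friction must balance the weight component: f = m g sin θ = 315 N up the slope.
Maximum static friction available: μ_s N = 0.39 × 375.4 = 146.4 N.
Since |315| > 146.4 N, static friction cannot hold it; the steel block slides down the incline and kinetic friction applies: f = μ_k N = 0.24 × 375.4 = 90.1 N.

f ≈ 90.1 N (up the incline)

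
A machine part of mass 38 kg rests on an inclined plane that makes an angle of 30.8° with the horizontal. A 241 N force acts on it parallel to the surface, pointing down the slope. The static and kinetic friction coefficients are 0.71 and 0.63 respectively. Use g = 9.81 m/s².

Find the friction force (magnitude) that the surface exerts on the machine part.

Normal force: N = m g cos θ = 38 × 9.81 × cos 30.8° = 320.2 N.
For equilibrium along the incline the friction force must supply f = m g sin θ + P = 190.9 + 241 = 431.9 N (positive meaning up-slope).
Static friction can supply at most μ_s N = 227.3 N.
Since |431.9| > 227.3 N, static friction cannot hold it; the machine part slides down the incline and kinetic friction applies: f = μ_k N = 0.63 × 320.2 = 202 N.

f ≈ 202 N (up the incline)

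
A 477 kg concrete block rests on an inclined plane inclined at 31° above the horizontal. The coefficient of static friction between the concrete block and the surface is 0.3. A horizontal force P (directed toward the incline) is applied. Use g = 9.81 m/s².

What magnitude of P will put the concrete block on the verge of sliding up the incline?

At impending motion up the slope, friction acts down-slope at its limit: f = μ_s N.
Perpendicular to the incline: N = m g cos θ + P sin θ.
Along the incline: P cos θ = m g sin θ + μ_s N = m g sin θ + μ_s (m g cos θ + P sin θ).
Solving, P (cos θ − μ_s sin θ) = m g (sin θ + μ_s cos θ), so P = 477×9.81×(sin 31° + 0.3 cos 31°)/(cos 31° − 0.3 sin 31°) = 4680×0.7722/0.7027 = 5140 N.

P ≈ 5140 N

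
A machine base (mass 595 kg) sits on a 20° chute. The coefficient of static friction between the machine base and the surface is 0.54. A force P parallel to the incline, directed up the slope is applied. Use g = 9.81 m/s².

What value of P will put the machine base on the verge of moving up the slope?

At impending motion up the slope, friction acts down-slope at its limit: f = μ_s N.
P is parallel to the surface, so N = m g cos θ = 5480 N.
Along the incline: P = m g sin θ + μ_s N = 2000 + 0.54×5480 = 4960 N.

P ≈ 4960 N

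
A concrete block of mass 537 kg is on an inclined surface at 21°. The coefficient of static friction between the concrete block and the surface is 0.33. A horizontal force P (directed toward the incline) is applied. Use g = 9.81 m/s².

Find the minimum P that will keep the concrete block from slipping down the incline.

The concrete block tends to slide down (tan θ > μ_s), so at the point of impending slip friction acts up-slope at its limit: f = μ_s N.
Perpendicular to the incline: N = m g cos θ + P sin θ.
Along the incline: P cos θ + μ_s N = m g sin θ, i.e. P cos θ + μ_s (m g cos θ + P sin θ) = m g sin θ.
Solving, P (cos θ + μ_s sin θ) = m g (sin θ − μ_s cos θ), so P = 5270×0.05029/1.052 = 252 N.

P_min ≈ 252 N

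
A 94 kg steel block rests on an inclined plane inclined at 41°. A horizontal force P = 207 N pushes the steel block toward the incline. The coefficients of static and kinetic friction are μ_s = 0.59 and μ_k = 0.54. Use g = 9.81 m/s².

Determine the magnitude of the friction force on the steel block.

f ≈ 449 N (up the incline)

Normal direction: N = m g cos θ + P sin θ = 831.8 N.
Along the incline, the net driving force (taking up-slope positive) is P cos θ − m g sin θ = 156.2 − 605 = -448.8 N, so equilibrium requires friction f = 448.8 N (up-slope).
Maximum static friction: μ_s N = 0.59 × 831.8 = 490.7 N.
Since 448.8 N is within the 490.7 N limit, the steel block stays put and friction is exactly 449 N.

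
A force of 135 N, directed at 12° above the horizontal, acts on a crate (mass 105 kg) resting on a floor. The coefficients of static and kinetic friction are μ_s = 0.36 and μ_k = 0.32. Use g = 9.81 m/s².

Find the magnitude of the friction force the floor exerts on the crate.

The vertical component of P reduces the normal force: N = m g − P sin α = 1030 − 28.07 = 1002 N.
For equilibrium, f = P cos α = 135×cos 12° = 132 N.
μ_s N = 0.36 × 1002 = 360.7 N.
Since 132 N does not exceed the limit, the crate stays at rest and f = 132 N.

f ≈ 132 N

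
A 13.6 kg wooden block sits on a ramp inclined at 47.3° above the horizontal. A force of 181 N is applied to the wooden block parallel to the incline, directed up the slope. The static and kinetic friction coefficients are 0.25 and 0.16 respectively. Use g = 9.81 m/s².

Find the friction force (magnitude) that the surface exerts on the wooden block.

f ≈ 14.5 N (down the incline)

Normal force: N = m g cos θ = 13.6 × 9.81 × cos 47.3° = 90.48 N.
The friction needed for equilibrium is m g sin θ − P = 98.05 − 181 = -82.95 N, measured positive up-slope.
Maximum static friction available: μ_s N = 0.25 × 90.48 = 22.62 N.
|-82.95| exceeds 22.62 N, so the wooden block slips up-slope; friction is kinetic, f = μ_k N = 0.16×90.48 = 14.5 N.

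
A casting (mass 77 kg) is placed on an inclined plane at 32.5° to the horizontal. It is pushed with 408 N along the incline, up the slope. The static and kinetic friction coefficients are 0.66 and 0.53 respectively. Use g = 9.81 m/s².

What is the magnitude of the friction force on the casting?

Perpendicular to the surface, N = m g cos θ = 77·9.81·cos 32.5° = 637.1 N.
For equilibrium along the incline the friction force must supply f = m g sin θ − P = 405.9 − 408 = -2.14 N (positive meaning up-slope).
Static friction can supply at most μ_s N = 420.5 N.
Since |-2.14| ≤ 420.5 N, the casting remains in static equilibrium and friction takes exactly the required value.

f ≈ 2.14 N (down the incline)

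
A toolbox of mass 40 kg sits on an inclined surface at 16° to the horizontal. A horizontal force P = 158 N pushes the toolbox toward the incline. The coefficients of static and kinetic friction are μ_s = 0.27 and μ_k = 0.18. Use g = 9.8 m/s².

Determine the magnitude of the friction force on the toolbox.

Resolve perpendicular to the incline: N = m g cos θ + P sin θ = 40×9.8×cos 16° + 158×sin 16° = 420.4 N.
Parallel to the incline: P cos θ − m g sin θ = 151.9 − 108 = 43.83 N; the friction needed to balance this is 43.83 N acting down the slope.
The limit of static friction is μ_s N = 113.5 N.
Since 43.83 N is within the 113.5 N limit, the toolbox stays put and friction is exactly 43.8 N.

f ≈ 43.8 N (down the incline)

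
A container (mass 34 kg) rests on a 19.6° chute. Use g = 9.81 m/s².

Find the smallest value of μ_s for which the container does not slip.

μ_s,min ≈ 0.356

At the slip threshold m g sin θ = μ_s m g cos θ, so μ_s,min = tan θ.
μ_s,min = tan 19.6° = 0.356.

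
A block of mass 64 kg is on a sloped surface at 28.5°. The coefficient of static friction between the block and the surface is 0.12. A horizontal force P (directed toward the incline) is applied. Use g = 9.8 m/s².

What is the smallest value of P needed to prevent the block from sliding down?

P_min ≈ 249 N

The block tends to slide down (tan θ > μ_s), so at the point of impending slip friction acts up-slope at its limit: f = μ_s N.
Perpendicular to the incline: N = m g cos θ + P sin θ.
Along the incline: P cos θ + μ_s N = m g sin θ, i.e. P cos θ + μ_s (m g cos θ + P sin θ) = m g sin θ.
Solving, P (cos θ + μ_s sin θ) = m g (sin θ − μ_s cos θ), so P = 627×0.3717/0.9361 = 249 N.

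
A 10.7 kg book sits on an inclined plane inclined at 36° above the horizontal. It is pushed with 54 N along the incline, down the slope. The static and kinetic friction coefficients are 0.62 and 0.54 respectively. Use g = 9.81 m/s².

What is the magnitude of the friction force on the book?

f ≈ 45.9 N (up the incline)

Normal force: N = m g cos θ = 10.7 × 9.81 × cos 36° = 84.92 N.
For equilibrium along the incline the friction force must supply f = m g sin θ + P = 61.7 + 54 = 115.7 N (positive meaning up-slope).
Static friction can supply at most μ_s N = 52.65 N.
|115.7| exceeds 52.65 N, so the book slips down-slope; friction is kinetic, f = μ_k N = 0.54×84.92 = 45.9 N.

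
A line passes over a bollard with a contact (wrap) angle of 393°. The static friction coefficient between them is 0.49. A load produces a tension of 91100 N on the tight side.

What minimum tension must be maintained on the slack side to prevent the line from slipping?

T_min ≈ 3160 N

Capstan equation at impending slip: T_tight/T_slack = e^{μβ}.
β = 393° = 6.859 rad; e^{μβ} = e^{0.49×6.859} = 28.82.
T_slack = T_tight / e^{μβ} = 91100 / 28.82 = 3160 N.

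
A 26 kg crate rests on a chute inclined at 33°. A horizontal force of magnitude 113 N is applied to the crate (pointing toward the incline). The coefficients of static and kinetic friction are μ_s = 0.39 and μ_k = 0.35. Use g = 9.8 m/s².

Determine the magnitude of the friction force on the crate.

The horizontal push has a component P sin θ into the surface, so N = m g cos θ + P sin θ = 213.7 + 61.54 = 275.2 N.
Along the incline, the net driving force (taking up-slope positive) is P cos θ − m g sin θ = 94.77 − 138.8 = -44 N, so equilibrium requires friction f = 44 N (up-slope).
Maximum static friction: μ_s N = 0.39 × 275.2 = 107.3 N.
Since 44 N is within the 107.3 N limit, the crate stays put and friction is exactly 44 N.

f ≈ 44 N (up the incline)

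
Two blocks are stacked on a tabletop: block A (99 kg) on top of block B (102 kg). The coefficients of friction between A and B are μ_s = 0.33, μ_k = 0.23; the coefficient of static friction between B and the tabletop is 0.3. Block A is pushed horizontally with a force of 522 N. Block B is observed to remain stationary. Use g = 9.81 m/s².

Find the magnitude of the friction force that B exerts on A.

f ≈ 223 N

Between the blocks, N₁ = m_A g = 971.2 N.
Maximum static friction on A from B: μ_s N₁ = 0.33×971.2 = 320.5 N.
P = 522 N exceeds that limit, so A slips over B and the interface friction becomes kinetic: f₁ = μ_k N₁ = 0.23×971.2 = 223 N.
B experiences an equal 223 N forward from A (third law). B is in equilibrium, so the floor supplies f₂ = 223 N of static friction (limit μ_s(m_A+m_B)g = 591.5 N, not exceeded).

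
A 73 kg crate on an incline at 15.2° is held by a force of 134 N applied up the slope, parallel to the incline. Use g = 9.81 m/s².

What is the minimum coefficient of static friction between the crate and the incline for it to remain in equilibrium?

μ_s,min ≈ 0.0778

N = m g cos θ = 691.1 N.
Friction must make up the shortfall along the incline: f = m g sin θ − P = 187.8 − 134 = 53.76 N.
At the threshold f = μ_s N, so μ_s,min = 53.76/691.1 = 0.0778.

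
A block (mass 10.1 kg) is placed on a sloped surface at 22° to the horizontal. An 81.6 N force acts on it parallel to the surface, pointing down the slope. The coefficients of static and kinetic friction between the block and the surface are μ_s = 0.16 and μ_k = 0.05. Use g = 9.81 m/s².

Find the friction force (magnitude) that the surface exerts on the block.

The normal reaction is N = m g cos θ = 91.87 N.
For equilibrium along the incline the friction force must supply f = m g sin θ + P = 37.12 + 81.6 = 118.7 N (positive meaning up-slope).
The static-friction ceiling is μ_s N = 0.16 × 91.87 = 14.7 N.
|118.7| exceeds 14.7 N, so the block slips down-slope; friction is kinetic, f = μ_k N = 0.05×91.87 = 4.59 N.

f ≈ 4.59 N (up the incline)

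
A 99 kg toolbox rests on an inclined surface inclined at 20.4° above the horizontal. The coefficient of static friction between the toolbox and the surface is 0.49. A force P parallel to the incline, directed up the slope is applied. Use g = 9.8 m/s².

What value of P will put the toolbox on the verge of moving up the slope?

P ≈ 784 N

At impending motion up the slope, friction acts down-slope at its limit: f = μ_s N.
P is parallel to the surface, so N = m g cos θ = 909 N.
Along the incline: P = m g sin θ + μ_s N = 338 + 0.49×909 = 784 N.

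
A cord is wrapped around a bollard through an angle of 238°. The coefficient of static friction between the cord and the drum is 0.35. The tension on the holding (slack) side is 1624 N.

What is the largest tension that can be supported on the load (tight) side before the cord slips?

At impending slip the capstan equation gives T₂/T₁ = e^{μβ} with β in radians.
β = 238° × π/180 = 4.154 rad.
e^{μβ} = e^{0.35×4.154} = 4.28.
T₂ = T₁ · e^{μβ} = 1624 × 4.28 = 6950 N.

T_max ≈ 6950 N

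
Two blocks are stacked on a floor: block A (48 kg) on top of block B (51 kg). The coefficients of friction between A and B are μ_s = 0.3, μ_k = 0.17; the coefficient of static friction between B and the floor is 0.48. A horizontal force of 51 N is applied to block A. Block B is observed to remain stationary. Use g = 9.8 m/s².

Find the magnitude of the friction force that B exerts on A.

f ≈ 51 N

Between the blocks, N₁ = m_A g = 470.4 N.
Maximum static friction on A from B: μ_s N₁ = 0.3×470.4 = 141.1 N.
P = 51 N is within that limit, so A and B move together (both at rest); the A–B friction is simply f₁ = P = 51 N.
B experiences an equal 51 N forward from A (third law). B is in equilibrium, so the floor supplies f₂ = 51 N of static friction (limit μ_s(m_A+m_B)g = 465.7 N, not exceeded).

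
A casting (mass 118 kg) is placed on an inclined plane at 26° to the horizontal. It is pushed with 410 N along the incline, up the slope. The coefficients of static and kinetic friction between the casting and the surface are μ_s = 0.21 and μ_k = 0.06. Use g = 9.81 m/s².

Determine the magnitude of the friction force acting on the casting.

f ≈ 97.4 N (up the incline)

Normal force: N = m g cos θ = 118 × 9.81 × cos 26° = 1040 N.
For equilibrium along the incline the friction force must supply f = m g sin θ − P = 507.4 − 410 = 97.45 N (positive meaning up-slope).
Static friction can supply at most μ_s N = 218.5 N.
Since |97.45| ≤ 218.5 N, no slip — friction simply equals what equilibrium demands.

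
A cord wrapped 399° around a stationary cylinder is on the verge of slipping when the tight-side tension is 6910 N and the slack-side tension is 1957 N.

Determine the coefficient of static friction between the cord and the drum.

μ ≈ 0.181

T₂/T₁ = e^{μβ} → μ = ln(T₂/T₁)/β.
β = 399° = 6.964 rad.
μ = ln(6910/1957)/6.964 = ln(3.531)/6.964 = 0.181.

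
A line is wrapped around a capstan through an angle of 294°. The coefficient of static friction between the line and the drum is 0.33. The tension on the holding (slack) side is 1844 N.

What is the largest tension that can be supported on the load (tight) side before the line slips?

T_max ≈ 10000 N

At impending slip the capstan equation gives T₂/T₁ = e^{μβ} with β in radians.
β = 294° × π/180 = 5.131 rad.
e^{μβ} = e^{0.33×5.131} = 5.437.
T₂ = T₁ · e^{μβ} = 1844 × 5.437 = 10000 N.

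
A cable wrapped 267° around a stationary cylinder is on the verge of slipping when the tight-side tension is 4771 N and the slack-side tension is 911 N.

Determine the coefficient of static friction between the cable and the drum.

T₂/T₁ = e^{μβ} → μ = ln(T₂/T₁)/β.
β = 267° = 4.66 rad.
μ = ln(4771/911)/4.66 = ln(5.237)/4.66 = 0.355.

μ ≈ 0.355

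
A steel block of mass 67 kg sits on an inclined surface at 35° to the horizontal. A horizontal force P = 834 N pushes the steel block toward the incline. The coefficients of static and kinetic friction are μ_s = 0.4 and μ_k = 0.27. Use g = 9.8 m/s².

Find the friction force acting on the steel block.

Resolve perpendicular to the incline: N = m g cos θ + P sin θ = 67×9.8×cos 35° + 834×sin 35° = 1016 N.
Along the incline, the net driving force (taking up-slope positive) is P cos θ − m g sin θ = 683.2 − 376.6 = 306.6 N, so equilibrium requires friction f = -306.6 N (down-slope).
The limit of static friction is μ_s N = 406.5 N.
Since 306.6 N is within the 406.5 N limit, the steel block stays put and friction is exactly 307 N.

f ≈ 307 N (down the incline)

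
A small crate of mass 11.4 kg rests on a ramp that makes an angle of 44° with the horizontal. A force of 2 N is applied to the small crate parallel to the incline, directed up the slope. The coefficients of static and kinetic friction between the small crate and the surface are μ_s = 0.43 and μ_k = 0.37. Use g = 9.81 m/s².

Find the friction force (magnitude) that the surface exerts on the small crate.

f ≈ 29.8 N (up the incline)

The normal reaction is N = m g cos θ = 80.45 N.
For equilibrium along the incline the friction force must supply f = m g sin θ − P = 77.69 − 2 = 75.69 N (positive meaning up-slope).
The static-friction ceiling is μ_s N = 0.43 × 80.45 = 34.59 N.
|75.69| exceeds 34.59 N, so the small crate slips down-slope; friction is kinetic, f = μ_k N = 0.37×80.45 = 29.8 N.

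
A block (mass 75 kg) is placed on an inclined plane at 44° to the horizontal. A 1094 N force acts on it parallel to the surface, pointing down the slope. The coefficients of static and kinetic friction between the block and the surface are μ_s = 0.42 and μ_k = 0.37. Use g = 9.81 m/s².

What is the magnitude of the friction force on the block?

Perpendicular to the surface, N = m g cos θ = 75·9.81·cos 44° = 529.3 N.
Parallel to the incline, ΣF = 0 gives f = m g sin θ + P = 511.1 + 1094 = 1605 N (up-slope positive).
Maximum static friction available: μ_s N = 0.42 × 529.3 = 222.3 N.
Since |1605| > 222.3 N, static friction cannot hold it; the block slides down the incline and kinetic friction applies: f = μ_k N = 0.37 × 529.3 = 196 N.

f ≈ 196 N (up the incline)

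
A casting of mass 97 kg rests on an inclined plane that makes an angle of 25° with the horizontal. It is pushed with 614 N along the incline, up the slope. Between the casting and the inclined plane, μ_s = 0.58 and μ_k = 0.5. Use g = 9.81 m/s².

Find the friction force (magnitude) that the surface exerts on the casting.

The normal reaction is N = m g cos θ = 862.4 N.
The friction needed for equilibrium is m g sin θ − P = 402.2 − 614 = -211.8 N, measured positive up-slope.
Maximum static friction available: μ_s N = 0.58 × 862.4 = 500.2 N.
Since |-211.8| ≤ 500.2 N, no slip — friction simply equals what equilibrium demands.

f ≈ 212 N (down the incline)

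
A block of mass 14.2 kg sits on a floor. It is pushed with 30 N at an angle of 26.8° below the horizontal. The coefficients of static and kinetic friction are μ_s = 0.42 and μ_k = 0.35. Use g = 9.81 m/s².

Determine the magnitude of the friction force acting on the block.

Vertical equilibrium gives N = m g + P sin α = 152.8 N.
For equilibrium, f = P cos α = 30×cos 26.8° = 26.78 N.
μ_s N = 0.42 × 152.8 = 64.19 N.
Since 26.78 N does not exceed the limit, the block stays at rest and f = 26.8 N.

f ≈ 26.8 N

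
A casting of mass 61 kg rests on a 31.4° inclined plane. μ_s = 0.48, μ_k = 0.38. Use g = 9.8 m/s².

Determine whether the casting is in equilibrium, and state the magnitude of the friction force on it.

f ≈ 194 N

N = m g cos θ = 510 N.
Down-slope weight component: m g sin θ = 311 N.
μ_s N = 245 N.
311 > 245 N, so it slides; kinetic friction f = μ_k N = 0.38×510 = 194 N.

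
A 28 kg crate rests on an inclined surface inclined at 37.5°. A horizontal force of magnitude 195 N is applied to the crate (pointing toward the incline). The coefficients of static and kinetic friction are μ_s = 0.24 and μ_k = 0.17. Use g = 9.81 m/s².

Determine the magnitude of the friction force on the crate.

f ≈ 12.5 N (up the incline)

The horizontal push has a component P sin θ into the surface, so N = m g cos θ + P sin θ = 217.9 + 118.7 = 336.6 N.
Along the incline, the net driving force (taking up-slope positive) is P cos θ − m g sin θ = 154.7 − 167.2 = -12.51 N, so equilibrium requires friction f = 12.51 N (up-slope).
Maximum static friction: μ_s N = 0.24 × 336.6 = 80.79 N.
|f_req| = 12.51 ≤ 80.79 N → the crate is in equilibrium; friction equals the required value.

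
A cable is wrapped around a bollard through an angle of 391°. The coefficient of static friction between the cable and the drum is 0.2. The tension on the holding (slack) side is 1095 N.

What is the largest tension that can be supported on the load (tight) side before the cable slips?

At impending slip the capstan equation gives T₂/T₁ = e^{μβ} with β in radians.
β = 391° × π/180 = 6.824 rad.
e^{μβ} = e^{0.2×6.824} = 3.915.
T₂ = T₁ · e^{μβ} = 1095 × 3.915 = 4290 N.

T_max ≈ 4290 N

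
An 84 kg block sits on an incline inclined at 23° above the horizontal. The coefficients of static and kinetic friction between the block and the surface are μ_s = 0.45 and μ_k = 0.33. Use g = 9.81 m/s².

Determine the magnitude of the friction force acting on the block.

f ≈ 322 N (up the incline)

Normal force: N = m g cos θ = 84 × 9.81 × cos 23° = 758.5 N.
Along the slope the weight component is m g sin θ = 322 N; friction must supply exactly this, acting up-slope.
Maximum static friction available: μ_s N = 0.45 × 758.5 = 341.3 N.
Since |322| ≤ 341.3 N, static friction is sufficient; f equals the required value, not μ_s N.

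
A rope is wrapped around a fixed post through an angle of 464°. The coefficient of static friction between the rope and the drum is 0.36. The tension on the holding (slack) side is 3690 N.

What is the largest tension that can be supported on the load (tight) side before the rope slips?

T_max ≈ 68100 N

At impending slip the capstan equation gives T₂/T₁ = e^{μβ} with β in radians.
β = 464° × π/180 = 8.098 rad.
e^{μβ} = e^{0.36×8.098} = 18.46.
T₂ = T₁ · e^{μβ} = 3690 × 18.46 = 68100 N.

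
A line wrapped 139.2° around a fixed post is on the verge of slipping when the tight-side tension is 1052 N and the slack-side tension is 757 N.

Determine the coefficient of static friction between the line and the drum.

T₂/T₁ = e^{μβ} → μ = ln(T₂/T₁)/β.
β = 139.2° = 2.429 rad.
μ = ln(1052/757)/2.429 = ln(1.39)/2.429 = 0.135.

μ ≈ 0.135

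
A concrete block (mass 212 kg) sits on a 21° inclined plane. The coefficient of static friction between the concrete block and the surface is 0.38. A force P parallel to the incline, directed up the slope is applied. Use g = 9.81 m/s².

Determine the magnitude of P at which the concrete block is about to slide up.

P ≈ 1480 N

At impending motion up the slope, friction acts down-slope at its limit: f = μ_s N.
P is parallel to the surface, so N = m g cos θ = 1940 N.
Along the incline: P = m g sin θ + μ_s N = 745 + 0.38×1940 = 1480 N.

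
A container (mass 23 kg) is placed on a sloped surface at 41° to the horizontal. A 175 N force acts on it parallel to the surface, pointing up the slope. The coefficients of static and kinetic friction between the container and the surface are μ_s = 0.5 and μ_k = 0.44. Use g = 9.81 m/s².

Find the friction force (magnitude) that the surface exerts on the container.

f ≈ 27 N (down the incline)

Perpendicular to the surface, N = m g cos θ = 23·9.81·cos 41° = 170.3 N.
The friction needed for equilibrium is m g sin θ − P = 148 − 175 = -26.97 N, measured positive up-slope.
Maximum static friction available: μ_s N = 0.5 × 170.3 = 85.14 N.
Since |-26.97| ≤ 85.14 N, the container remains in static equilibrium and friction takes exactly the required value.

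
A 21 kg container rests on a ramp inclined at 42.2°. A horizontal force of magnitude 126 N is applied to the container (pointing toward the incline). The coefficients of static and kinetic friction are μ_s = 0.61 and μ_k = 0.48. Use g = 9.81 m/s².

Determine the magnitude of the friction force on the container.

Resolve perpendicular to the incline: N = m g cos θ + P sin θ = 21×9.81×cos 42.2° + 126×sin 42.2° = 237.2 N.
Parallel to the incline: P cos θ − m g sin θ = 93.34 − 138.4 = -45.04 N; the friction needed to balance this is 45.04 N acting up the slope.
The limit of static friction is μ_s N = 144.7 N.
Since 45.04 N is within the 144.7 N limit, the container stays put and friction is exactly 45 N.

f ≈ 45 N (up the incline)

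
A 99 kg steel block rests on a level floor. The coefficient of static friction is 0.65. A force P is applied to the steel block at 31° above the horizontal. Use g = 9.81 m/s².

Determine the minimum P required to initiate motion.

N = m g − P sin α (the pull lifts the steel block).
At impending slip, P cos α = μ_s N = μ_s (m g − P sin α).
Solving: P (cos α + μ_s sin α) = μ_s m g → P = 0.65×971/(cos 31° + 0.65 sin 31°) = 631/1.192 = 530 N.

P ≈ 530 N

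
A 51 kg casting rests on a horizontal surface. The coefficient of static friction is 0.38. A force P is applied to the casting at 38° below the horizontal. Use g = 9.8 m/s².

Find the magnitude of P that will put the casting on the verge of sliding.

P ≈ 343 N

N = m g + P sin α (the push presses the casting into the horizontal surface).
At impending slip, P cos α = μ_s N = μ_s (m g + P sin α).
Solving: P (cos α − μ_s sin α) = μ_s m g → P = 0.38×500/(cos 38° − 0.38 sin 38°) = 190/0.5541 = 343 N.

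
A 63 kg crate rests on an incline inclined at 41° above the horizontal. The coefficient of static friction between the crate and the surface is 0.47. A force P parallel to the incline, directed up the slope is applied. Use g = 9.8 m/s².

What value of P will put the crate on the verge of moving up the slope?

At impending motion up the slope, friction acts down-slope at its limit: f = μ_s N.
P is parallel to the surface, so N = m g cos θ = 466 N.
Along the incline: P = m g sin θ + μ_s N = 405 + 0.47×466 = 624 N.

P ≈ 624 N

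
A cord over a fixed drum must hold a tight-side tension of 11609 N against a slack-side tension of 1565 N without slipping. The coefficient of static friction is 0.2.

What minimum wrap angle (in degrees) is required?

β_min ≈ 574°

T₂/T₁ = e^{μβ} → β = ln(T₂/T₁)/μ.
β = ln(11609/1565)/0.2 = 2.004/0.2 = 10.02 rad.
In degrees: β = 10.02 × 180/π = 574°.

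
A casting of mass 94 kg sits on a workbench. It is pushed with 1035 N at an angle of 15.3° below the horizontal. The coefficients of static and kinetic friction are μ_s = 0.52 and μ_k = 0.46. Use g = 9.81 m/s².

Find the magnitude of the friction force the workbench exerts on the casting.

f ≈ 550 N

Vertical equilibrium gives N = m g + P sin α = 1195 N.
The horizontal driving force is P cos α = 998.3 N, so equilibrium needs friction f = 998.3 N.
μ_s N = 0.52 × 1195 = 621.5 N.
The required friction exceeds μ_s N, so the casting moves and f = μ_k N = 550 N.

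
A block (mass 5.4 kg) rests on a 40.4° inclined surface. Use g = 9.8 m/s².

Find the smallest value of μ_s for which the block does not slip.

At the slip threshold m g sin θ = μ_s m g cos θ, so μ_s,min = tan θ.
μ_s,min = tan 40.4° = 0.851.

μ_s,min ≈ 0.851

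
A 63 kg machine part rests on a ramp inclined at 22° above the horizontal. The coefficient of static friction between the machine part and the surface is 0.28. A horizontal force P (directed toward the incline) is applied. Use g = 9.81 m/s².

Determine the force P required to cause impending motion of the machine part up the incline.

P ≈ 477 N

At impending motion up the slope, friction acts down-slope at its limit: f = μ_s N.
Perpendicular to the incline: N = m g cos θ + P sin θ.
Along the incline: P cos θ = m g sin θ + μ_s N = m g sin θ + μ_s (m g cos θ + P sin θ).
Solving, P (cos θ − μ_s sin θ) = m g (sin θ + μ_s cos θ), so P = 63×9.81×(sin 22° + 0.28 cos 22°)/(cos 22° − 0.28 sin 22°) = 618×0.6342/0.8223 = 477 N.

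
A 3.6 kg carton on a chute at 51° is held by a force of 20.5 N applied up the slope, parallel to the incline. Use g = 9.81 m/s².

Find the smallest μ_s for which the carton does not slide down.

μ_s,min ≈ 0.313

N = m g cos θ = 22.23 N.
Friction must make up the shortfall along the incline: f = m g sin θ − P = 27.45 − 20.5 = 6.946 N.
At the threshold f = μ_s N, so μ_s,min = 6.946/22.23 = 0.313.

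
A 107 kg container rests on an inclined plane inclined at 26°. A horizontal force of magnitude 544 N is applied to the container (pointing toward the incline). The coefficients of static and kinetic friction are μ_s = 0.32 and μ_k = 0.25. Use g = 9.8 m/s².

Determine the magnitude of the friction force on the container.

f ≈ 29.3 N (down the incline)

Resolve perpendicular to the incline: N = m g cos θ + P sin θ = 107×9.8×cos 26° + 544×sin 26° = 1181 N.
Along the incline, the net driving force (taking up-slope positive) is P cos θ − m g sin θ = 488.9 − 459.7 = 29.27 N, so equilibrium requires friction f = -29.27 N (down-slope).
Maximum static friction: μ_s N = 0.32 × 1181 = 377.9 N.
Since 29.27 N is within the 377.9 N limit, the container stays put and friction is exactly 29.3 N.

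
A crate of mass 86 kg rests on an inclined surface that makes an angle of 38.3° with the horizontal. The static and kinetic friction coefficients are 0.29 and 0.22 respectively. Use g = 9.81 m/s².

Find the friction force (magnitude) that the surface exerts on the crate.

f ≈ 146 N (up the incline)

The normal reaction is N = m g cos θ = 662.1 N.
Along the slope the weight component is m g sin θ = 522.9 N; friction must supply exactly this, acting up-slope.
Maximum static friction available: μ_s N = 0.29 × 662.1 = 192 N.
|522.9| exceeds 192 N, so the crate slips down-slope; friction is kinetic, f = μ_k N = 0.22×662.1 = 146 N.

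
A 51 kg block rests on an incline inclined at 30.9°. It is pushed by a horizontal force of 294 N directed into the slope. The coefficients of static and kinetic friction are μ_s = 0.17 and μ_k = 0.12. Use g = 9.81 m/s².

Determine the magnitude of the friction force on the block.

f ≈ 4.66 N (up the incline)

The horizontal push has a component P sin θ into the surface, so N = m g cos θ + P sin θ = 429.3 + 151 = 580.3 N.
Parallel to the incline: P cos θ − m g sin θ = 252.3 − 256.9 = -4.659 N; the friction needed to balance this is 4.659 N acting up the slope.
Maximum static friction: μ_s N = 0.17 × 580.3 = 98.65 N.
Since 4.659 N is within the 98.65 N limit, the block stays put and friction is exactly 4.66 N.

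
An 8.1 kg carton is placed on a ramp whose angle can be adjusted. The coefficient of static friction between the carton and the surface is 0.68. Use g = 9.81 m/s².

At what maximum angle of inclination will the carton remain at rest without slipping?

θ_max ≈ 34.2°

At the slip threshold, m g sin θ = μ_s · m g cos θ, so tan θ = μ_s.
θ_max = arctan(0.68) = 34.2°.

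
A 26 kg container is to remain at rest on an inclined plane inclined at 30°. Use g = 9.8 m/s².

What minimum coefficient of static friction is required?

μ_s,min ≈ 0.577

At the slip threshold m g sin θ = μ_s m g cos θ, so μ_s,min = tan θ.
μ_s,min = tan 30° = 0.577.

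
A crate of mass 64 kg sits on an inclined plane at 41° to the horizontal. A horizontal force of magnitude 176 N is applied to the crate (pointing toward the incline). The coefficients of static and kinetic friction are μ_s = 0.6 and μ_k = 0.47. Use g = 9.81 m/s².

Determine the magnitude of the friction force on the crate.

f ≈ 279 N (up the incline)

The horizontal push has a component P sin θ into the surface, so N = m g cos θ + P sin θ = 473.8 + 115.5 = 589.3 N.
Parallel to the incline: P cos θ − m g sin θ = 132.8 − 411.9 = -279.1 N; the friction needed to balance this is 279.1 N acting up the slope.
The limit of static friction is μ_s N = 353.6 N.
|f_req| = 279.1 ≤ 353.6 N → the crate is in equilibrium; friction equals the required value.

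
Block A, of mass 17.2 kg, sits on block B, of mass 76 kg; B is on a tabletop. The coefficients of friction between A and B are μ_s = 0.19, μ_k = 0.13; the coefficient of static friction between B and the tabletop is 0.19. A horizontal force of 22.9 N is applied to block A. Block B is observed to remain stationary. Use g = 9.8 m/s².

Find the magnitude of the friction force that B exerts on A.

f ≈ 22.9 N

Between the blocks, N₁ = m_A g = 168.6 N.
Maximum static friction on A from B: μ_s N₁ = 0.19×168.6 = 32.03 N.
P = 22.9 N is within that limit, so A and B move together (both at rest); the A–B friction is simply f₁ = P = 22.9 N.
By Newton's third law B feels 22.9 N forward from A. With B stationary, the floor's static friction on B balances it: f₂ = 22.9 N (well within μ_s(m_A+m_B)g = 173.5 N).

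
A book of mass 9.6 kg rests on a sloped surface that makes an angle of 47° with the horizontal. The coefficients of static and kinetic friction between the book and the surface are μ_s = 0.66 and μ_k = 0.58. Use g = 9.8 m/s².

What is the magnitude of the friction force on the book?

f ≈ 37.2 N (up the incline)

Normal force: N = m g cos θ = 9.6 × 9.8 × cos 47° = 64.16 N.
Along the slope the weight component is m g sin θ = 68.81 N; friction must supply exactly this, acting up-slope.
Static friction can supply at most μ_s N = 42.35 N.
Since |68.81| > 42.35 N, static friction cannot hold it; the book slides down the incline and kinetic friction applies: f = μ_k N = 0.58 × 64.16 = 37.2 N.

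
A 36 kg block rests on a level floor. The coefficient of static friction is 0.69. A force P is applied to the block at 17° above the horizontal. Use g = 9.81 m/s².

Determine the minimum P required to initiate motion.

P ≈ 210 N

N = m g − P sin α (the pull lifts the block).
At impending slip, P cos α = μ_s N = μ_s (m g − P sin α).
Solving: P (cos α + μ_s sin α) = μ_s m g → P = 0.69×353/(cos 17° + 0.69 sin 17°) = 244/1.158 = 210 N.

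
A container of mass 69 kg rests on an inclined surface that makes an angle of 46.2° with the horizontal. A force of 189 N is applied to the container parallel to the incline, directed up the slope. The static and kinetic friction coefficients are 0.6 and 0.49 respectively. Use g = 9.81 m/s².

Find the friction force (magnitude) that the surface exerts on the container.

Normal force: N = m g cos θ = 69 × 9.81 × cos 46.2° = 468.5 N.
Parallel to the incline, ΣF = 0 gives f = m g sin θ − P = 488.6 − 189 = 299.6 N (up-slope positive).
The static-friction ceiling is μ_s N = 0.6 × 468.5 = 281.1 N.
|299.6| exceeds 281.1 N, so the container slips down-slope; friction is kinetic, f = μ_k N = 0.49×468.5 = 230 N.

f ≈ 230 N (up the incline)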